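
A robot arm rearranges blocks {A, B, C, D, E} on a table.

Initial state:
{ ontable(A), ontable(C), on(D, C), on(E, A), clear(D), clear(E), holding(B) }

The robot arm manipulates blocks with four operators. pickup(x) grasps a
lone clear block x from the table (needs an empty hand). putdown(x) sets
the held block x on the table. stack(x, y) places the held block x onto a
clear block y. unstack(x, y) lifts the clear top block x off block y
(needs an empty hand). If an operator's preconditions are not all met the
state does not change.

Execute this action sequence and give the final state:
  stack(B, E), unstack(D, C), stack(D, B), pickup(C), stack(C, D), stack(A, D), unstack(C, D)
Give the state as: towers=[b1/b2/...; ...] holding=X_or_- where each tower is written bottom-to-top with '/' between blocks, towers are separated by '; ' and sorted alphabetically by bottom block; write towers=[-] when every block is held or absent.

towers=[A/E/B/D] holding=C

step 1 (stack(B, E)): towers=[A/E/B; C/D] holding=-
step 2 (unstack(D, C)): towers=[A/E/B; C] holding=D
step 3 (stack(D, B)): towers=[A/E/B/D; C] holding=-
step 4 (pickup(C)): towers=[A/E/B/D] holding=C
step 5 (stack(C, D)): towers=[A/E/B/D/C] holding=-
step 6 (stack(A, D)) [no-op]: towers=[A/E/B/D/C] holding=-
step 7 (unstack(C, D)): towers=[A/E/B/D] holding=C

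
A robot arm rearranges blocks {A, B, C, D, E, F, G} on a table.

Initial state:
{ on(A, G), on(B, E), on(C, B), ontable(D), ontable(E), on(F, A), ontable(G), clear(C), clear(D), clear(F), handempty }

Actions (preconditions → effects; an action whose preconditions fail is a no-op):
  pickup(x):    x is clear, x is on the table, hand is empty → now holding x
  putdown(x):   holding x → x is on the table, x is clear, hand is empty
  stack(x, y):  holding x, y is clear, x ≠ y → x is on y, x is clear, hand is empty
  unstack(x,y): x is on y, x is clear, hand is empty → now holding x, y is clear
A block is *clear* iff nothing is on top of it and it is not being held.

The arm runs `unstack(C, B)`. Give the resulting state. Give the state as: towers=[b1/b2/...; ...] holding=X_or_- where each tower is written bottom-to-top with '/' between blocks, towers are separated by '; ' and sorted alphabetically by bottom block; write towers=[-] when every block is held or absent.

towers=[D; E/B; G/A/F] holding=C

before: towers=[D; E/B/C; G/A/F] holding=-
pre[unstack(C, B)]: on(C,B) ok, clear(C) ok, handempty ok
all met → apply unstack(C, B)
after:  towers=[D; E/B; G/A/F] holding=C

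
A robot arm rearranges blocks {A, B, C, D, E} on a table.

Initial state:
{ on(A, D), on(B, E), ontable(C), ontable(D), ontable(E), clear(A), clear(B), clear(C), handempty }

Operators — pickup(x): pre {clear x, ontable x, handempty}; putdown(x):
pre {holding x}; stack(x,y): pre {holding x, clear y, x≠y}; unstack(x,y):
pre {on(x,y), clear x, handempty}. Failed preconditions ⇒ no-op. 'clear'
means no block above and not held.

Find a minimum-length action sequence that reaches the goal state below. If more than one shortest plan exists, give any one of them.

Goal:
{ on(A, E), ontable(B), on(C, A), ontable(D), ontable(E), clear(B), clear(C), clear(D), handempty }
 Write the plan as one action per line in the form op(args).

unstack(B, E)
putdown(B)
unstack(A, D)
stack(A, E)
pickup(C)
stack(C, A)

step 1 (unstack(B, E)): towers=[C; D/A; E] holding=B
step 2 (putdown(B)): towers=[B; C; D/A; E] holding=-
step 3 (unstack(A, D)): towers=[B; C; D; E] holding=A
step 4 (stack(A, E)): towers=[B; C; D; E/A] holding=-
step 5 (pickup(C)): towers=[B; D; E/A] holding=C
step 6 (stack(C, A)): towers=[B; D; E/A/C] holding=-
goal check: towers=[B; D; E/A/C] holding=- — reached (length 6, optimal by BFS)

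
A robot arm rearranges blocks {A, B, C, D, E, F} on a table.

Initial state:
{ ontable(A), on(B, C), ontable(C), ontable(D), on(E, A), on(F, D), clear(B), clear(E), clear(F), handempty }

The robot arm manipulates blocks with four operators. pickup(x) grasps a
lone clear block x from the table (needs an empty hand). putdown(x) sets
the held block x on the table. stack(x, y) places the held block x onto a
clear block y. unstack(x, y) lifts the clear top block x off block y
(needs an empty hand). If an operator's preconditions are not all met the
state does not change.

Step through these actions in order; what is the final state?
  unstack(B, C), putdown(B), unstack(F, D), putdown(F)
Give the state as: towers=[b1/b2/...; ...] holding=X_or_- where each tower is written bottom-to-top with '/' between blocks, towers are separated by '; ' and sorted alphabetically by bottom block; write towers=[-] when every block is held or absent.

step 1 (unstack(B, C)): towers=[A/E; C; D/F] holding=B
step 2 (putdown(B)): towers=[A/E; B; C; D/F] holding=-
step 3 (unstack(F, D)): towers=[A/E; B; C; D] holding=F
step 4 (putdown(F)): towers=[A/E; B; C; D; F] holding=-

towers=[A/E; B; C; D; F] holding=-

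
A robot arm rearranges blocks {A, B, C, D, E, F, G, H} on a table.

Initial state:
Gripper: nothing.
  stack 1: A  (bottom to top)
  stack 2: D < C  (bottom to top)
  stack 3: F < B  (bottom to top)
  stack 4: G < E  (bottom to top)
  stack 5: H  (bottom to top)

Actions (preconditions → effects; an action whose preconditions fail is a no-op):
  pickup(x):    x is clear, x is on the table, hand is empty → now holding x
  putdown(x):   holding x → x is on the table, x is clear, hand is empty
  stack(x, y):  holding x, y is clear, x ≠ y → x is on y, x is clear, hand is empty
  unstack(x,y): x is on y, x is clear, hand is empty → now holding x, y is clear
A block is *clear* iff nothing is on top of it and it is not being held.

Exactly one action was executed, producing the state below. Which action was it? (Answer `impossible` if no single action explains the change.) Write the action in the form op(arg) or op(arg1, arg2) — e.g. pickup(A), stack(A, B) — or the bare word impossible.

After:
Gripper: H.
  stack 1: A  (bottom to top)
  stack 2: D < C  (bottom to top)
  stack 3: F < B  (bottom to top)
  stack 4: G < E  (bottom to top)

pickup(H)

target: towers=[A; D/C; F/B; G/E] holding=H
         pickup(A) → towers=[D/C; F/B; G/E; H] holding=A
     unstack(E, G) → towers=[A; D/C; F/B; G; H] holding=E
         pickup(H) → towers=[A; D/C; F/B; G/E] holding=H  ← match
     unstack(B, F) → towers=[A; D/C; F; G/E; H] holding=B
     unstack(C, D) → towers=[A; D; F/B; G/E; H] holding=C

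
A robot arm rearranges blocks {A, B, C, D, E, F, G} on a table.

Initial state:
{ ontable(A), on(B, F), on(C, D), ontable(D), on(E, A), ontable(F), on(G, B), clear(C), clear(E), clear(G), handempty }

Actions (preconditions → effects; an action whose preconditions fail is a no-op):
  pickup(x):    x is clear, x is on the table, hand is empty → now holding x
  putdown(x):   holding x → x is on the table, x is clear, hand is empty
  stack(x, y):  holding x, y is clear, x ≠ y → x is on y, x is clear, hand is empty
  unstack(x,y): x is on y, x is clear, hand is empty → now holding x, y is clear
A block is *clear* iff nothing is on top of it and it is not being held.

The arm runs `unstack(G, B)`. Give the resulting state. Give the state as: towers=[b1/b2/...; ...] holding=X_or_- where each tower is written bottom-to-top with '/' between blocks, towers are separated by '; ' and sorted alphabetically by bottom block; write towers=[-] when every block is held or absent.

before: towers=[A/E; D/C; F/B/G] holding=-
pre[unstack(G, B)]: on(G,B) ok, clear(G) ok, handempty ok
all met → apply unstack(G, B)
after:  towers=[A/E; D/C; F/B] holding=G

towers=[A/E; D/C; F/B] holding=G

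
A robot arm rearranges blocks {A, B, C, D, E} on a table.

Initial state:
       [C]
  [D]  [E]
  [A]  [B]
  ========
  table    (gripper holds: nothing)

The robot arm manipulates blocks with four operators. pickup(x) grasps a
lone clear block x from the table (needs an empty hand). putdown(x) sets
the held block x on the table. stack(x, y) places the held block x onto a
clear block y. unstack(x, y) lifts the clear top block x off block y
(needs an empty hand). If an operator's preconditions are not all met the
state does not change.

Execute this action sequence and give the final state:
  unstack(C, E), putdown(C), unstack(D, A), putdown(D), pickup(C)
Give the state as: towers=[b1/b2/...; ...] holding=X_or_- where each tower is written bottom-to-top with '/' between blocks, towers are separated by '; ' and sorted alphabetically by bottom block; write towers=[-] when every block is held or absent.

towers=[A; B/E; D] holding=C

step 1 (unstack(C, E)): towers=[A/D; B/E] holding=C
step 2 (putdown(C)): towers=[A/D; B/E; C] holding=-
step 3 (unstack(D, A)): towers=[A; B/E; C] holding=D
step 4 (putdown(D)): towers=[A; B/E; C; D] holding=-
step 5 (pickup(C)): towers=[A; B/E; D] holding=C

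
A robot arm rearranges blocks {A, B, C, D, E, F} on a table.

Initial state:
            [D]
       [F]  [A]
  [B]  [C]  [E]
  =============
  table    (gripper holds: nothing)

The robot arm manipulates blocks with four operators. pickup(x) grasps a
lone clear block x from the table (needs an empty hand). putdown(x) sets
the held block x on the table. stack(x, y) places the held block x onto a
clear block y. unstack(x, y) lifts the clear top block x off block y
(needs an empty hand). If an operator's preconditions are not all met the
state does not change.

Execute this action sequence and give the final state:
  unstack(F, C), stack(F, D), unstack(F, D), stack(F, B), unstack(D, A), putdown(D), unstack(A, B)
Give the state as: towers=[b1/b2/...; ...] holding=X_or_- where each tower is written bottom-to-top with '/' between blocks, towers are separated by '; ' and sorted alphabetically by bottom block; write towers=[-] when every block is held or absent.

towers=[B/F; C; D; E/A] holding=-

step 1 (unstack(F, C)): towers=[B; C; E/A/D] holding=F
step 2 (stack(F, D)): towers=[B; C; E/A/D/F] holding=-
step 3 (unstack(F, D)): towers=[B; C; E/A/D] holding=F
step 4 (stack(F, B)): towers=[B/F; C; E/A/D] holding=-
step 5 (unstack(D, A)): towers=[B/F; C; E/A] holding=D
step 6 (putdown(D)): towers=[B/F; C; D; E/A] holding=-
step 7 (unstack(A, B)) [no-op]: towers=[B/F; C; D; E/A] holding=-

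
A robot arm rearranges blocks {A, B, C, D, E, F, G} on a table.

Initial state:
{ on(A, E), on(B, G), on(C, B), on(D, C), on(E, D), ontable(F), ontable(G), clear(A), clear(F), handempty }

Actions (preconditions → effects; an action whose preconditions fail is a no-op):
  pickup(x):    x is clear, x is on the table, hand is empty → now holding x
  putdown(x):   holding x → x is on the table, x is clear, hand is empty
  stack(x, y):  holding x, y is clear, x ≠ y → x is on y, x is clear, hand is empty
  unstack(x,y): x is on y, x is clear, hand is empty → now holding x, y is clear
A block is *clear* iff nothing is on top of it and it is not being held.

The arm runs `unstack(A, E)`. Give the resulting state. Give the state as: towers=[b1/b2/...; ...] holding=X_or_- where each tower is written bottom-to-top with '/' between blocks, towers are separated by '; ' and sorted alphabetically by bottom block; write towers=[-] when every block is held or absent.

before: towers=[F; G/B/C/D/E/A] holding=-
pre[unstack(A, E)]: on(A,E) ok, clear(A) ok, handempty ok
all met → apply unstack(A, E)
after:  towers=[F; G/B/C/D/E] holding=A

towers=[F; G/B/C/D/E] holding=A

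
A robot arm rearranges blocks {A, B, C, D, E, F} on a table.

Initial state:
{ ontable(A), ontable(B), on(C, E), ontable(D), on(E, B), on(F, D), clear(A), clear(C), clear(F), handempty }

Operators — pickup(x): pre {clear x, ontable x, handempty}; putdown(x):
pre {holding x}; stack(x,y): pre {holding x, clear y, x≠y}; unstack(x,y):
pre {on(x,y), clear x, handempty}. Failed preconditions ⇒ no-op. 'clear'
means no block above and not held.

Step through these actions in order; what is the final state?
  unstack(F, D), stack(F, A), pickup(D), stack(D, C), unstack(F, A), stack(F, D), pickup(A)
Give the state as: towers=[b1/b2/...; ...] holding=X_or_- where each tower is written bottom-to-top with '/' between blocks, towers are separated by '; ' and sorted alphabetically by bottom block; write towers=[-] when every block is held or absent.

towers=[B/E/C/D/F] holding=A

step 1 (unstack(F, D)): towers=[A; B/E/C; D] holding=F
step 2 (stack(F, A)): towers=[A/F; B/E/C; D] holding=-
step 3 (pickup(D)): towers=[A/F; B/E/C] holding=D
step 4 (stack(D, C)): towers=[A/F; B/E/C/D] holding=-
step 5 (unstack(F, A)): towers=[A; B/E/C/D] holding=F
step 6 (stack(F, D)): towers=[A; B/E/C/D/F] holding=-
step 7 (pickup(A)): towers=[B/E/C/D/F] holding=A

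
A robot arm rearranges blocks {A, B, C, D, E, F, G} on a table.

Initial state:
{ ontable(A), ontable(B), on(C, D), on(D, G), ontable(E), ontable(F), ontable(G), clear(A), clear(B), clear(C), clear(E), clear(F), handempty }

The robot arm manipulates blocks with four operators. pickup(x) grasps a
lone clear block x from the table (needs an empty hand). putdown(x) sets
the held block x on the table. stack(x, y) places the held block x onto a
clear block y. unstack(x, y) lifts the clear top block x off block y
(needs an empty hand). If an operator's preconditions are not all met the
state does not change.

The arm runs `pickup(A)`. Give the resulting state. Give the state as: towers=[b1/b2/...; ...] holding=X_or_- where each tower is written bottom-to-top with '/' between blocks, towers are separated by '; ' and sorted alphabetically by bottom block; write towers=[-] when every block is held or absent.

before: towers=[A; B; E; F; G/D/C] holding=-
pre[pickup(A)]: clear(A) ok, ontable(A) ok, handempty ok
all met → apply pickup(A)
after:  towers=[B; E; F; G/D/C] holding=A

towers=[B; E; F; G/D/C] holding=A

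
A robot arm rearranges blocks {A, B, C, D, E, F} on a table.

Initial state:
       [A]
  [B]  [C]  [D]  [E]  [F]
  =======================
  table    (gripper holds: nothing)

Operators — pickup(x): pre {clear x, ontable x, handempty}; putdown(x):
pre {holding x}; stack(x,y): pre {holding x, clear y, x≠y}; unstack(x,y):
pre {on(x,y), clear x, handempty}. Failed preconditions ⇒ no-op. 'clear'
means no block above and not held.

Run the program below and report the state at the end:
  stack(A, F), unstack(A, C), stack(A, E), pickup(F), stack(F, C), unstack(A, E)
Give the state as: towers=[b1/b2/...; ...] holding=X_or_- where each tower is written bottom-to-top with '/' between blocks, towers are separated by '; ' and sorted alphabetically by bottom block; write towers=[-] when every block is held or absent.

towers=[B; C/F; D; E] holding=A

step 1 (stack(A, F)) [no-op]: towers=[B; C/A; D; E; F] holding=-
step 2 (unstack(A, C)): towers=[B; C; D; E; F] holding=A
step 3 (stack(A, E)): towers=[B; C; D; E/A; F] holding=-
step 4 (pickup(F)): towers=[B; C; D; E/A] holding=F
step 5 (stack(F, C)): towers=[B; C/F; D; E/A] holding=-
step 6 (unstack(A, E)): towers=[B; C/F; D; E] holding=A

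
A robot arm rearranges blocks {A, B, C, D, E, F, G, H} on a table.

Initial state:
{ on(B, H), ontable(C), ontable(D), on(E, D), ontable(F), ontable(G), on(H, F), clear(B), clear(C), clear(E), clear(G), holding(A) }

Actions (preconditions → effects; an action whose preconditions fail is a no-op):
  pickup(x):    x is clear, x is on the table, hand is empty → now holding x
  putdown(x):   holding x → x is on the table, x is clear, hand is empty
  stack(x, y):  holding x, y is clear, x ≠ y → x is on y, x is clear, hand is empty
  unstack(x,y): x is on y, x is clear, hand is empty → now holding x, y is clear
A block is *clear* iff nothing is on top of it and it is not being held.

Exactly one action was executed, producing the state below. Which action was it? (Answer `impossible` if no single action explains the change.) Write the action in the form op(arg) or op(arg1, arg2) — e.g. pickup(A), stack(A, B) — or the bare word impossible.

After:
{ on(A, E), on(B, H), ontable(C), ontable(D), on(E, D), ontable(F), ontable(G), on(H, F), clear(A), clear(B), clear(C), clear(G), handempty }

stack(A, E)

target: towers=[C; D/E/A; F/H/B; G] holding=-
        putdown(A) → towers=[A; C; D/E; F/H/B; G] holding=-
       stack(A, G) → towers=[C; D/E; F/H/B; G/A] holding=-
       stack(A, E) → towers=[C; D/E/A; F/H/B; G] holding=-  ← match
       stack(A, B) → towers=[C; D/E; F/H/B/A; G] holding=-
       stack(A, C) → towers=[C/A; D/E; F/H/B; G] holding=-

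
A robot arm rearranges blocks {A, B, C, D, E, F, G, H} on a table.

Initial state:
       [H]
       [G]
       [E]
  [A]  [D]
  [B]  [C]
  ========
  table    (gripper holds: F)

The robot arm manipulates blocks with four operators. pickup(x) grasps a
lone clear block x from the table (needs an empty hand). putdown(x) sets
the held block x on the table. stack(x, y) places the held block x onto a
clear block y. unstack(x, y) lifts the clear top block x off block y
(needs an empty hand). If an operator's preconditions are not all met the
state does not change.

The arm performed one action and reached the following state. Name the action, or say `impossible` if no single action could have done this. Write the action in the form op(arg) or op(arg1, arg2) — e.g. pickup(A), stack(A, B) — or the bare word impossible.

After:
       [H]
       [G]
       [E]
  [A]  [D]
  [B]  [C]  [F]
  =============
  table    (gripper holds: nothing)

putdown(F)

target: towers=[B/A; C/D/E/G/H; F] holding=-
        putdown(F) → towers=[B/A; C/D/E/G/H; F] holding=-  ← match
       stack(F, A) → towers=[B/A/F; C/D/E/G/H] holding=-
       stack(F, H) → towers=[B/A; C/D/E/G/H/F] holding=-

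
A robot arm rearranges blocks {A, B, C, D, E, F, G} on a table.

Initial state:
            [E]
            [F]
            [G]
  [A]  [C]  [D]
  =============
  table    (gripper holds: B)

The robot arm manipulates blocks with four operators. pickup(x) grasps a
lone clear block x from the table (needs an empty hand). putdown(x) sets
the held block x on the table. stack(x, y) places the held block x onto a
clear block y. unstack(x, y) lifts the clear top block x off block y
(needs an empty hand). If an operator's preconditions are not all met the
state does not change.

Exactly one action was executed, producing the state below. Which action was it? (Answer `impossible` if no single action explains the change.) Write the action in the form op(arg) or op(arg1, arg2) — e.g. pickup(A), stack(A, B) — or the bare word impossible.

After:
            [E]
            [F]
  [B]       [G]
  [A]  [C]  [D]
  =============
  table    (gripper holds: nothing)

target: towers=[A/B; C; D/G/F/E] holding=-
        putdown(B) → towers=[A; B; C; D/G/F/E] holding=-
       stack(B, A) → towers=[A/B; C; D/G/F/E] holding=-  ← match
       stack(B, E) → towers=[A; C; D/G/F/E/B] holding=-
       stack(B, C) → towers=[A; C/B; D/G/F/E] holding=-

stack(B, A)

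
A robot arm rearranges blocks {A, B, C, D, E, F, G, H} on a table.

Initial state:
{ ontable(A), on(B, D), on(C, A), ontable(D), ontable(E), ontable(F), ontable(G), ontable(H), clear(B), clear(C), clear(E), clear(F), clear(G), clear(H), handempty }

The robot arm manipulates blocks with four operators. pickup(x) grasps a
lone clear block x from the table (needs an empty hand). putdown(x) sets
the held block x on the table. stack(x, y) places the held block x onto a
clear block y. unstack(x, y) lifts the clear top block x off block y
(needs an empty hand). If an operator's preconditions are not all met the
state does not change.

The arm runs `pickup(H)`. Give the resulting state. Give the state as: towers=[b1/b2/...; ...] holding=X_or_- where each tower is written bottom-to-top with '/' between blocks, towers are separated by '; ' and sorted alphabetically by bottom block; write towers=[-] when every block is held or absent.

towers=[A/C; D/B; E; F; G] holding=H

before: towers=[A/C; D/B; E; F; G; H] holding=-
pre[pickup(H)]: clear(H) yes, ontable(H) yes, handempty yes
all met → apply pickup(H)
after:  towers=[A/C; D/B; E; F; G] holding=H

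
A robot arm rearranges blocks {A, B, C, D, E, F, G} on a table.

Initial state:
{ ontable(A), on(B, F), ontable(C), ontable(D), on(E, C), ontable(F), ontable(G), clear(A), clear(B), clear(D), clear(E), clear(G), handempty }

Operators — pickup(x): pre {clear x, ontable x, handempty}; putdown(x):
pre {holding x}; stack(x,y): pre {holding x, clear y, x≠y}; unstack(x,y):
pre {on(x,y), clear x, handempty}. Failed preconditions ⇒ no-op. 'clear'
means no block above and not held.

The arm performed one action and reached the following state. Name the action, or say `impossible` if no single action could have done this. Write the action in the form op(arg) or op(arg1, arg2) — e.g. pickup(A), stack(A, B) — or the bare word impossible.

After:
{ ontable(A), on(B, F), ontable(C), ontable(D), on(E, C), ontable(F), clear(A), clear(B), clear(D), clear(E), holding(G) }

pickup(G)

target: towers=[A; C/E; D; F/B] holding=G
     unstack(B, F) → towers=[A; C/E; D; F; G] holding=B
         pickup(G) → towers=[A; C/E; D; F/B] holding=G  ← match
         pickup(D) → towers=[A; C/E; F/B; G] holding=D
         pickup(A) → towers=[C/E; D; F/B; G] holding=A
     unstack(E, C) → towers=[A; C; D; F/B; G] holding=E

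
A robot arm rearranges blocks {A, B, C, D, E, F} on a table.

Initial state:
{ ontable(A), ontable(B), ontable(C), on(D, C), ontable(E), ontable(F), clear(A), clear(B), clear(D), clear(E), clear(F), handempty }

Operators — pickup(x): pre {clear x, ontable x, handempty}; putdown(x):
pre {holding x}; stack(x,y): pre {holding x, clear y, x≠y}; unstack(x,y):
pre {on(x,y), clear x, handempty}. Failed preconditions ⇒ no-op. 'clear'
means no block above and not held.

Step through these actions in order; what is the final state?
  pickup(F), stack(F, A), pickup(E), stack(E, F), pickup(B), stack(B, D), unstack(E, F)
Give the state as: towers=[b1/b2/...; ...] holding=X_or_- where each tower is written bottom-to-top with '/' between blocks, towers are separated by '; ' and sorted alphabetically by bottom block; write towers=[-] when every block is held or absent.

towers=[A/F; C/D/B] holding=E

step 1 (pickup(F)): towers=[A; B; C/D; E] holding=F
step 2 (stack(F, A)): towers=[A/F; B; C/D; E] holding=-
step 3 (pickup(E)): towers=[A/F; B; C/D] holding=E
step 4 (stack(E, F)): towers=[A/F/E; B; C/D] holding=-
step 5 (pickup(B)): towers=[A/F/E; C/D] holding=B
step 6 (stack(B, D)): towers=[A/F/E; C/D/B] holding=-
step 7 (unstack(E, F)): towers=[A/F; C/D/B] holding=E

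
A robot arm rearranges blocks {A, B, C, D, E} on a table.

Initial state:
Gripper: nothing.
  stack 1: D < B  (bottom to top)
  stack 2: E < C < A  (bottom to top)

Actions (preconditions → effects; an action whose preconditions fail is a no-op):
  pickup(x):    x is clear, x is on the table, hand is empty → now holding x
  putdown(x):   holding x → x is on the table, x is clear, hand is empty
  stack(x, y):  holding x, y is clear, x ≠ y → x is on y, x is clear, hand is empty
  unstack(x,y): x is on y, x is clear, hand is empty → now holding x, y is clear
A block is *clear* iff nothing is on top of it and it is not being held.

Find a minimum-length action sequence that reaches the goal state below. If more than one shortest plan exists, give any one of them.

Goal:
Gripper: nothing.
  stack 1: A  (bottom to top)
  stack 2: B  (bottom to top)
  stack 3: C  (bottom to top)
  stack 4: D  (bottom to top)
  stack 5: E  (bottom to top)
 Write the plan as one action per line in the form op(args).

unstack(B, D)
putdown(B)
unstack(A, C)
putdown(A)
unstack(C, E)
putdown(C)

step 1 (unstack(B, D)): towers=[D; E/C/A] holding=B
step 2 (putdown(B)): towers=[B; D; E/C/A] holding=-
step 3 (unstack(A, C)): towers=[B; D; E/C] holding=A
step 4 (putdown(A)): towers=[A; B; D; E/C] holding=-
step 5 (unstack(C, E)): towers=[A; B; D; E] holding=C
step 6 (putdown(C)): towers=[A; B; C; D; E] holding=-
goal check: towers=[A; B; C; D; E] holding=- — reached (length 6, optimal by BFS)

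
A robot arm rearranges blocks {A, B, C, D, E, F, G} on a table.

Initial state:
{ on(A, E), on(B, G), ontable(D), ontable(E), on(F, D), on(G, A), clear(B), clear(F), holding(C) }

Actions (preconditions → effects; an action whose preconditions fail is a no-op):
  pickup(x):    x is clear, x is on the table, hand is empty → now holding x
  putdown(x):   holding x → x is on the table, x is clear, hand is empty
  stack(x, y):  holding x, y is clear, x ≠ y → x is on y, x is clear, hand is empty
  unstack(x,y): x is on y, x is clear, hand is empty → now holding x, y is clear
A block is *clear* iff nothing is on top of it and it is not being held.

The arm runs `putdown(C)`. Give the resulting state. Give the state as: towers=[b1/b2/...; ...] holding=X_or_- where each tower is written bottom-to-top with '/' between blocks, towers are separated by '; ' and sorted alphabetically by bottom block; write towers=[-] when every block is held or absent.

before: towers=[D/F; E/A/G/B] holding=C
pre[putdown(C)]: holding(C) ✓
all met → apply putdown(C)
after:  towers=[C; D/F; E/A/G/B] holding=-

towers=[C; D/F; E/A/G/B] holding=-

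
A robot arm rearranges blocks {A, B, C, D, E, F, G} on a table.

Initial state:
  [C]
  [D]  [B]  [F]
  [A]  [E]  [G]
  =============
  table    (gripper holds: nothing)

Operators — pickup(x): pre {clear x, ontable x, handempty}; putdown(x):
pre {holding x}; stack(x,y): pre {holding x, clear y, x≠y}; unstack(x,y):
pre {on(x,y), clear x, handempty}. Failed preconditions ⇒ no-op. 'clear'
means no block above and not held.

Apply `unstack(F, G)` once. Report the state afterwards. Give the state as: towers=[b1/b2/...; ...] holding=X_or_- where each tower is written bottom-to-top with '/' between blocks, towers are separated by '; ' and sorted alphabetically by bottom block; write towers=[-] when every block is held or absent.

before: towers=[A/D/C; E/B; G/F] holding=-
pre[unstack(F, G)]: on(F,G) ✓, clear(F) ✓, handempty ✓
all met → apply unstack(F, G)
after:  towers=[A/D/C; E/B; G] holding=F

towers=[A/D/C; E/B; G] holding=F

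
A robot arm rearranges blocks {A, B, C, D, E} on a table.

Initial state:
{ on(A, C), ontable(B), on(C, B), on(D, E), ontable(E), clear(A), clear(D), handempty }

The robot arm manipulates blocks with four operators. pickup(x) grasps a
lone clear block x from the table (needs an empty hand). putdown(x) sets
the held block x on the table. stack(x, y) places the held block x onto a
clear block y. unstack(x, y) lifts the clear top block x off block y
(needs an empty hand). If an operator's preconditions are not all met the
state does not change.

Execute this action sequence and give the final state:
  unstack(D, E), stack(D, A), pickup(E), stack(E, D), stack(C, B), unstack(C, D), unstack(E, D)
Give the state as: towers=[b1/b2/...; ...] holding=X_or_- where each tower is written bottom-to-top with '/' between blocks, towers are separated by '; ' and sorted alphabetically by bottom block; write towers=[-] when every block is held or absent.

towers=[B/C/A/D] holding=E

step 1 (unstack(D, E)): towers=[B/C/A; E] holding=D
step 2 (stack(D, A)): towers=[B/C/A/D; E] holding=-
step 3 (pickup(E)): towers=[B/C/A/D] holding=E
step 4 (stack(E, D)): towers=[B/C/A/D/E] holding=-
step 5 (stack(C, B)) [no-op]: towers=[B/C/A/D/E] holding=-
step 6 (unstack(C, D)) [no-op]: towers=[B/C/A/D/E] holding=-
step 7 (unstack(E, D)): towers=[B/C/A/D] holding=E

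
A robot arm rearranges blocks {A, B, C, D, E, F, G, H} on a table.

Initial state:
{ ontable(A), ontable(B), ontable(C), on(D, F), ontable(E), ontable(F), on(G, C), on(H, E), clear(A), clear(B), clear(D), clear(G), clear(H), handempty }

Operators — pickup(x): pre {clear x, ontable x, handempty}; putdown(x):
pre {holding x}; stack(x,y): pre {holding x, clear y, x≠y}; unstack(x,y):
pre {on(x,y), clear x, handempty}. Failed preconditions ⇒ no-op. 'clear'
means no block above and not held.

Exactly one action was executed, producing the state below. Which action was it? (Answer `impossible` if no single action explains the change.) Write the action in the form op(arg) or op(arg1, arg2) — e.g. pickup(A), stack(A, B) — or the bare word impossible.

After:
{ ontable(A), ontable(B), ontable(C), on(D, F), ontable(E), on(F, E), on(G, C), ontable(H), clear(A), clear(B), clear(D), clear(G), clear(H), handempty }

target: towers=[A; B; C/G; E/F/D; H] holding=-
     unstack(G, C) → towers=[A; B; C; E/H; F/D] holding=G
         pickup(A) → towers=[B; C/G; E/H; F/D] holding=A
     unstack(H, E) → towers=[A; B; C/G; E; F/D] holding=H
         pickup(B) → towers=[A; C/G; E/H; F/D] holding=B
     unstack(D, F) → towers=[A; B; C/G; E/H; F] holding=D
none of the 5 applicable actions match → impossible

impossible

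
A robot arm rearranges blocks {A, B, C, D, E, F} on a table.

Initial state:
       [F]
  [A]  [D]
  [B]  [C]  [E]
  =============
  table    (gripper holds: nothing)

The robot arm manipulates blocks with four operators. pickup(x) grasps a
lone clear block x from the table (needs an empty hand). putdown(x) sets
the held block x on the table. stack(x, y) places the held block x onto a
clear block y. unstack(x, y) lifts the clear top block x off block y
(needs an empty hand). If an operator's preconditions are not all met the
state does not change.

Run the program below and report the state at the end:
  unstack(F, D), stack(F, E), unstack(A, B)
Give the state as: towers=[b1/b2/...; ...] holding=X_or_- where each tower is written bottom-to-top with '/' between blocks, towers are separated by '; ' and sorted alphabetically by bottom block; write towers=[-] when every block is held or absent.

step 1 (unstack(F, D)): towers=[B/A; C/D; E] holding=F
step 2 (stack(F, E)): towers=[B/A; C/D; E/F] holding=-
step 3 (unstack(A, B)): towers=[B; C/D; E/F] holding=A

towers=[B; C/D; E/F] holding=A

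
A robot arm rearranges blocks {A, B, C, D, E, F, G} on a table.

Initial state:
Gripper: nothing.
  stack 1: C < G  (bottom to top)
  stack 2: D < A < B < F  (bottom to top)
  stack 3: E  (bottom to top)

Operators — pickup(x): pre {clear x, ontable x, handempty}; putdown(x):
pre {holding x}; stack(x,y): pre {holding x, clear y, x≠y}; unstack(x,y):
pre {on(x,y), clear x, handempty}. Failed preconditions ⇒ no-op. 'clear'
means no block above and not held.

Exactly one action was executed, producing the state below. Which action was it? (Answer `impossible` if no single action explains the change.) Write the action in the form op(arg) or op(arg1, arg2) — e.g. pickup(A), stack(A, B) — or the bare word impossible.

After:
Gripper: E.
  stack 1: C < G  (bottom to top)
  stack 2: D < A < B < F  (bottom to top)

pickup(E)

target: towers=[C/G; D/A/B/F] holding=E
     unstack(F, B) → towers=[C/G; D/A/B; E] holding=F
     unstack(G, C) → towers=[C; D/A/B/F; E] holding=G
         pickup(E) → towers=[C/G; D/A/B/F] holding=E  ← match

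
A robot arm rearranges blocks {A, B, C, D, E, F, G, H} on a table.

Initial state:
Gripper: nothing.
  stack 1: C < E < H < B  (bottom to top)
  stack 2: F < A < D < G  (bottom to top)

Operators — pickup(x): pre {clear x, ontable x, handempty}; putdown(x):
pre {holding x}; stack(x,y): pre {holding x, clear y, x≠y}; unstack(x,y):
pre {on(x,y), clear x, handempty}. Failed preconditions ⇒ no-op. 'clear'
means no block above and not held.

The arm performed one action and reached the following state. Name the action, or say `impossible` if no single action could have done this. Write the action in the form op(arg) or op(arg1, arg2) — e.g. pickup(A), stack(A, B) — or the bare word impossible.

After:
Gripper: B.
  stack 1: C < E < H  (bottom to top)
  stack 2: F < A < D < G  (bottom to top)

unstack(B, H)

target: towers=[C/E/H; F/A/D/G] holding=B
     unstack(G, D) → towers=[C/E/H/B; F/A/D] holding=G
     unstack(B, H) → towers=[C/E/H; F/A/D/G] holding=B  ← match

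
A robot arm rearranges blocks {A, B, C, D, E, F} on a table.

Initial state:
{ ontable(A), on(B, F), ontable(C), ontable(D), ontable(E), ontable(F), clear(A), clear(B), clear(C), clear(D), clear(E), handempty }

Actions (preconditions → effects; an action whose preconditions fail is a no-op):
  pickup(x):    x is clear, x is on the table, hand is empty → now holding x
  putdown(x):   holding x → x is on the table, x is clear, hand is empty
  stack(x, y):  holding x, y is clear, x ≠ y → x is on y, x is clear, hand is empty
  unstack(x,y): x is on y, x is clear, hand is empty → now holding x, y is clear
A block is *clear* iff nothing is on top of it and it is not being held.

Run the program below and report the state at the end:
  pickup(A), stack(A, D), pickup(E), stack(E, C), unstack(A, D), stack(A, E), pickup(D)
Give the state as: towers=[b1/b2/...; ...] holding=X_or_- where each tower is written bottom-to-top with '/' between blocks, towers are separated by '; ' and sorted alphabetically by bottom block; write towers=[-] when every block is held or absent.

step 1 (pickup(A)): towers=[C; D; E; F/B] holding=A
step 2 (stack(A, D)): towers=[C; D/A; E; F/B] holding=-
step 3 (pickup(E)): towers=[C; D/A; F/B] holding=E
step 4 (stack(E, C)): towers=[C/E; D/A; F/B] holding=-
step 5 (unstack(A, D)): towers=[C/E; D; F/B] holding=A
step 6 (stack(A, E)): towers=[C/E/A; D; F/B] holding=-
step 7 (pickup(D)): towers=[C/E/A; F/B] holding=D

towers=[C/E/A; F/B] holding=D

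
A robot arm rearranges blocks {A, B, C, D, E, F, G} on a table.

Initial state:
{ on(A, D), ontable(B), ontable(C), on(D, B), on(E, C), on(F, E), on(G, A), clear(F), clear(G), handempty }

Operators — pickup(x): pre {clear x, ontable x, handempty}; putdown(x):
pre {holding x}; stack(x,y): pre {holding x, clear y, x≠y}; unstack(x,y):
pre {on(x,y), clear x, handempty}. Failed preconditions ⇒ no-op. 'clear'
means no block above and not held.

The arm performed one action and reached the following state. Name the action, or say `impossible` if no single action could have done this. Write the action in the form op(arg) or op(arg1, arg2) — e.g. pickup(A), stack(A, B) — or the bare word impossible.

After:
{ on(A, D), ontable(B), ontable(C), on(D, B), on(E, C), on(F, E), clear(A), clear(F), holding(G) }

target: towers=[B/D/A; C/E/F] holding=G
     unstack(F, E) → towers=[B/D/A/G; C/E] holding=F
     unstack(G, A) → towers=[B/D/A; C/E/F] holding=G  ← match

unstack(G, A)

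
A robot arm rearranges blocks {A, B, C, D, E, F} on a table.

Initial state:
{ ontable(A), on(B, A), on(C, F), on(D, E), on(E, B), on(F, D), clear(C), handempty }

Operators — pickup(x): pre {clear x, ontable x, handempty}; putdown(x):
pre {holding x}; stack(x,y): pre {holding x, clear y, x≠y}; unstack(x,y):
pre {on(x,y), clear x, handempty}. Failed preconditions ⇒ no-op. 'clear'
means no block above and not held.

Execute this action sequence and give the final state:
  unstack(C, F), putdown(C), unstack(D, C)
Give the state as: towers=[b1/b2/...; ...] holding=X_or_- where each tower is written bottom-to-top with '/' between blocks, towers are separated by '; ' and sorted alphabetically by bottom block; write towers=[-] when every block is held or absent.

step 1 (unstack(C, F)): towers=[A/B/E/D/F] holding=C
step 2 (putdown(C)): towers=[A/B/E/D/F; C] holding=-
step 3 (unstack(D, C)) [no-op]: towers=[A/B/E/D/F; C] holding=-

towers=[A/B/E/D/F; C] holding=-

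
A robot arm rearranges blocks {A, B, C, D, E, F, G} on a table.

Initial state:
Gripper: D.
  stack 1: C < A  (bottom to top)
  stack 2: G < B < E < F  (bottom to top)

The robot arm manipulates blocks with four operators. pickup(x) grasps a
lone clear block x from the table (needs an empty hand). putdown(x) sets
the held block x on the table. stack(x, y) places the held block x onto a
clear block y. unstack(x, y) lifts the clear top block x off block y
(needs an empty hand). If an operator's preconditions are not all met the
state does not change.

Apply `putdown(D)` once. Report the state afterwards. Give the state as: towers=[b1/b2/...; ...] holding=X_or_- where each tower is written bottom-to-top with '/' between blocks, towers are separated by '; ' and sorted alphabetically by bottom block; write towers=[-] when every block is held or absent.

before: towers=[C/A; G/B/E/F] holding=D
pre[putdown(D)]: holding(D) ok
all met → apply putdown(D)
after:  towers=[C/A; D; G/B/E/F] holding=-

towers=[C/A; D; G/B/E/F] holding=-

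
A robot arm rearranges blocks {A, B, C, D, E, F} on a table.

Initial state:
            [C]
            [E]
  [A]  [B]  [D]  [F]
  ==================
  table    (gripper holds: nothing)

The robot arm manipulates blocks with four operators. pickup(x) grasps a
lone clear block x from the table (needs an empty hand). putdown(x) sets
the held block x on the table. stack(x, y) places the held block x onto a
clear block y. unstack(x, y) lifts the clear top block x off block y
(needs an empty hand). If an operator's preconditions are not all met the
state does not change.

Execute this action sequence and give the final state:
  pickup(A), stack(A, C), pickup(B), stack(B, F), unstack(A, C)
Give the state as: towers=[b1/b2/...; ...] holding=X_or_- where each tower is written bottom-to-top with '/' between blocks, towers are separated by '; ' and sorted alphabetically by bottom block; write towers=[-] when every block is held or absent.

towers=[D/E/C; F/B] holding=A

step 1 (pickup(A)): towers=[B; D/E/C; F] holding=A
step 2 (stack(A, C)): towers=[B; D/E/C/A; F] holding=-
step 3 (pickup(B)): towers=[D/E/C/A; F] holding=B
step 4 (stack(B, F)): towers=[D/E/C/A; F/B] holding=-
step 5 (unstack(A, C)): towers=[D/E/C; F/B] holding=A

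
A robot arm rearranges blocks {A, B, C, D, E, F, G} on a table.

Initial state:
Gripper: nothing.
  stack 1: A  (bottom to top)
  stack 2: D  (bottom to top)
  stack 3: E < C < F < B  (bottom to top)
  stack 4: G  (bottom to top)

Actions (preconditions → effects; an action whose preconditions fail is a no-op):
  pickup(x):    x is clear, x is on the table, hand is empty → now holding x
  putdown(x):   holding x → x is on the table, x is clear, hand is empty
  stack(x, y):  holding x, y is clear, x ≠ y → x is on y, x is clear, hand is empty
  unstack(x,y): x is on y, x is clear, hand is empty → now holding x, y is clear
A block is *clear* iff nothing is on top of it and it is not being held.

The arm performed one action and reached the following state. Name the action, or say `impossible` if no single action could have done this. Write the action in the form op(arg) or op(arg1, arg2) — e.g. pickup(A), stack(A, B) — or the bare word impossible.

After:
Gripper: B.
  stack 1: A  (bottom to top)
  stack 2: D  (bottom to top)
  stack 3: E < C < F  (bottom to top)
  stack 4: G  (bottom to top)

unstack(B, F)

target: towers=[A; D; E/C/F; G] holding=B
     unstack(B, F) → towers=[A; D; E/C/F; G] holding=B  ← match
         pickup(G) → towers=[A; D; E/C/F/B] holding=G
         pickup(D) → towers=[A; E/C/F/B; G] holding=D
         pickup(A) → towers=[D; E/C/F/B; G] holding=A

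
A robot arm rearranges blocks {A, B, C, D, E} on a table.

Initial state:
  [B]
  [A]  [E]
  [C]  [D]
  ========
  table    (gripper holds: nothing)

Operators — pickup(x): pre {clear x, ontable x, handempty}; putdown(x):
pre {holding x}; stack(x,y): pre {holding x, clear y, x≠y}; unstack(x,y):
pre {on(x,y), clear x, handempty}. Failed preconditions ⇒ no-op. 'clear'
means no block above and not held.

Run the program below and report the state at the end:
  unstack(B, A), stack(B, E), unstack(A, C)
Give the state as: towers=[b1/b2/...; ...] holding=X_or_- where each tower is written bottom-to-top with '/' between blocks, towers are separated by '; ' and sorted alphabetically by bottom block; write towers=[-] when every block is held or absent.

towers=[C; D/E/B] holding=A

step 1 (unstack(B, A)): towers=[C/A; D/E] holding=B
step 2 (stack(B, E)): towers=[C/A; D/E/B] holding=-
step 3 (unstack(A, C)): towers=[C; D/E/B] holding=A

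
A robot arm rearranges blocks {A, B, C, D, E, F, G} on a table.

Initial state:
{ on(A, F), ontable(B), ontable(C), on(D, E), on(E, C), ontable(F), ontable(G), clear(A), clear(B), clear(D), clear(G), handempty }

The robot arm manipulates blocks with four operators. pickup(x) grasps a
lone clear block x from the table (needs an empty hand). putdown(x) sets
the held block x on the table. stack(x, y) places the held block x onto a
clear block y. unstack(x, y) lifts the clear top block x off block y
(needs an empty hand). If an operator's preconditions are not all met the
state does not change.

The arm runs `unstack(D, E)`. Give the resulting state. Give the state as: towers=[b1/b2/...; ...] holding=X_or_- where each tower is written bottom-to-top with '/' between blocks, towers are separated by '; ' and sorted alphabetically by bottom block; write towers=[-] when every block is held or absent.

towers=[B; C/E; F/A; G] holding=D

before: towers=[B; C/E/D; F/A; G] holding=-
pre[unstack(D, E)]: on(D,E) ok, clear(D) ok, handempty ok
all met → apply unstack(D, E)
after:  towers=[B; C/E; F/A; G] holding=D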